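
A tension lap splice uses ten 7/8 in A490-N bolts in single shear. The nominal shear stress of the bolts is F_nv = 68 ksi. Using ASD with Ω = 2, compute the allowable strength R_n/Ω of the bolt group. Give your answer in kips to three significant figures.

204 kips

A_b = π × 0.875² / 4 = 0.6013 in².
R_n = F_nv · A_b · n · n_s = 68 × 0.6013 × 10 × 1 = 408.9 kips.
Allowable strength R_n/Ω = 408.9 / 2 = 204 kips.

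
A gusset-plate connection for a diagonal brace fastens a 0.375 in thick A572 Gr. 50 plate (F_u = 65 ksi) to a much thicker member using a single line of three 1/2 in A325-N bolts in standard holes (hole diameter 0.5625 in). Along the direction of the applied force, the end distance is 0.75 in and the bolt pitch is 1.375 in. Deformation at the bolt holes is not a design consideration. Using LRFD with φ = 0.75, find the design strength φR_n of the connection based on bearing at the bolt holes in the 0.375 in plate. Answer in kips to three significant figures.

57.4 kips

Per bolt r_n = 1.5 l_c t F_u ≤ 3.0 d t F_u; upper limit = 3.0 × 0.5 × 0.375 × 65 = 36.56 kips.
Edge bolt: l_c = 0.75 − 0.5625/2 = 0.4688 in → 1.5 × 0.4688 × 0.375 × 65 = 17.14 → r_n = 17.14 kips.
Interior bolts: l_c = 1.375 − 0.5625 = 0.8125 in → 1.5 × 0.8125 × 0.375 × 65 = 29.71 → r_n = 29.71 kips.
R_n = 1 × 17.14 + 2 × 29.71 = 76.55 kips.
Design strength φR_n = 0.75 × 76.55 = 57.4 kips.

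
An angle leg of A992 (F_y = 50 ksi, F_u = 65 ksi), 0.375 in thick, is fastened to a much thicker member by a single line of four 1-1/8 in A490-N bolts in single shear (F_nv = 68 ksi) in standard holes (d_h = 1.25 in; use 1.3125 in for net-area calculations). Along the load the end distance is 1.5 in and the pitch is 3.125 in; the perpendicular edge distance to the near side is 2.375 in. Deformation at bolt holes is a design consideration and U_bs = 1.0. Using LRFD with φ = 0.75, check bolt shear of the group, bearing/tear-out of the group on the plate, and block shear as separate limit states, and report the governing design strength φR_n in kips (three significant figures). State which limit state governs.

100 kips (block shear governs)

Bolt shear: A_b = π·1.125²/4 = 0.994 in²; R_n = 68 × 0.994 × 4 × 1 = 270.4 kips → 0.75 × 270.4 = 203 kips.
Bearing: edge l_c = 0.875, r_n = 25.59 kips; interior l_c = 1.875, r_n = 54.84 kips; R_n = 25.59 + 3·54.84 = 190.1 kips → 143 kips.
Block shear: A_gv = 4.078, A_nv = 2.355, A_nt = 0.6445 in²; R_n = min(0.6F_uA_nv, 0.6F_yA_gv) + U_bs·F_u·A_nt = 133.8 kips → 100 kips.
Block shear governs: 100 kips.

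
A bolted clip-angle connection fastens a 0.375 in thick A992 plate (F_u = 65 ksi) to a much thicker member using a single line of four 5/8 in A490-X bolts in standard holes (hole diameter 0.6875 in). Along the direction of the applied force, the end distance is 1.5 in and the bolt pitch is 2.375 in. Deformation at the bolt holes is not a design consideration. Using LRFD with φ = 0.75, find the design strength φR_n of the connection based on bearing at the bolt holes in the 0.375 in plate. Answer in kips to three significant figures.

Per bolt r_n = 1.5 l_c t F_u ≤ 3.0 d t F_u; upper limit = 3.0 × 0.625 × 0.375 × 65 = 45.7 kips.
Edge bolt: l_c = 1.5 − 0.6875/2 = 1.156 in → 1.5 × 1.156 × 0.375 × 65 = 42.28 → r_n = 42.28 kips.
Interior bolts: l_c = 2.375 − 0.6875 = 1.688 in → 1.5 × 1.688 × 0.375 × 65 = 61.7 → r_n = 45.7 kips.
R_n = 1 × 42.28 + 3 × 45.7 = 179.4 kips.
Design strength φR_n = 0.75 × 179.4 = 135 kips.

135 kips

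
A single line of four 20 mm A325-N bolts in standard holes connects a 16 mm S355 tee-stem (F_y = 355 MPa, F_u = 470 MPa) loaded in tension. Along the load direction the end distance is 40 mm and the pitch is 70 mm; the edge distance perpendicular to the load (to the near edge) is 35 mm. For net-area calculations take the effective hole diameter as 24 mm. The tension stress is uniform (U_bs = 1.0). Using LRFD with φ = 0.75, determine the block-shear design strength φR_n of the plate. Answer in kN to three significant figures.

691 kN

Shear plane L_v = 40 + 3·70 = 250 mm; A_gv = 250 × 16 = 4000 mm².
A_nv = (250 − 3.5·24) × 16 = 2656 mm².
A_nt = (35 − 0.5·24) × 16 = 368 mm².
0.6 F_u A_nv = 749 kN; 0.6 F_y A_gv = 852 kN → shear rupture governs the shear term.
R_n = 749 + 1.0 × 470 × 368 / 1000 = 922 kN.
Design strength φR_n = 0.75 × 922 = 691 kN.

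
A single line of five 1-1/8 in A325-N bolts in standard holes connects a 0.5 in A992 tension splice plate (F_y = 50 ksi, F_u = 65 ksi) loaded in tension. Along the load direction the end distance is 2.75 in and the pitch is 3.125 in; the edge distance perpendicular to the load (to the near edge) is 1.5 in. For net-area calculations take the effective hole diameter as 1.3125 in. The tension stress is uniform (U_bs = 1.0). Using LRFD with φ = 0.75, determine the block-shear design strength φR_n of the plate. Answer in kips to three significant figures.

Shear plane L_v = 2.75 + 4·3.125 = 15.25 in; A_gv = 15.25 × 0.5 = 7.625 in².
A_nv = (15.25 − 4.5·1.3125) × 0.5 = 4.672 in².
A_nt = (1.5 − 0.5·1.3125) × 0.5 = 0.4219 in².
0.6 F_u A_nv = 182.2 kips; 0.6 F_y A_gv = 228.8 kips → shear rupture governs the shear term.
R_n = 182.2 + 1.0 × 65 × 0.4219 = 209.6 kips.
Design strength φR_n = 0.75 × 209.6 = 157 kips.

157 kips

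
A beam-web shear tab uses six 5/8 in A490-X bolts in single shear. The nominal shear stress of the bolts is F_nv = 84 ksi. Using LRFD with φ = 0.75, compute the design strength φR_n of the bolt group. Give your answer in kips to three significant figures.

A_b = π × 0.625² / 4 = 0.3068 in².
R_n = F_nv · A_b · n · n_s = 84 × 0.3068 × 6 × 1 = 154.6 kips.
Design strength φR_n = 0.75 × 154.6 = 116 kips.

116 kips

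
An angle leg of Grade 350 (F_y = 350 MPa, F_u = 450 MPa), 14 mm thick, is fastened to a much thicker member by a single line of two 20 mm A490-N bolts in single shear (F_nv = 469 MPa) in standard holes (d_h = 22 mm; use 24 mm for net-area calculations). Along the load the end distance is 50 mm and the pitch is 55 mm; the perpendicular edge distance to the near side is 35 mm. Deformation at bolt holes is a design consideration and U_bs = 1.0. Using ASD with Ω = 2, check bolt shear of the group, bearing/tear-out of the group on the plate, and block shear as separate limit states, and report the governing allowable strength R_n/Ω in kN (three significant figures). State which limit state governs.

Bolt shear: A_b = π·20²/4 = 314.2 mm²; R_n = 469 × 314.2 × 2 × 1 / 1000 = 294.7 kN → 294.7 / 2 = 147 kN.
Bearing: edge l_c = 39, r_n = 294.8 kN; interior l_c = 33, r_n = 249.5 kN; R_n = 294.8 + 1·249.5 = 544.3 kN → 272 kN.
Block shear: A_gv = 1470, A_nv = 966, A_nt = 322 mm²; R_n = min(0.6F_uA_nv, 0.6F_yA_gv) + U_bs·F_u·A_nt = 405.7 kN → 203 kN.
Bolt shear governs: 147 kN.

147 kN (bolt shear governs)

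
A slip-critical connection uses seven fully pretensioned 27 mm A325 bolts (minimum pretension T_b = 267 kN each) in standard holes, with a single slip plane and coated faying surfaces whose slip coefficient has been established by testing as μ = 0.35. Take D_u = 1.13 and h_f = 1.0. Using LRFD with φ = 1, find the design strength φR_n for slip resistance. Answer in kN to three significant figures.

R_n = μ · D_u · h_f · T_b · n_s · n_b = 0.35 × 1.13 × 1.0 × 267 × 1 × 7 = 739.2 kN.
Design strength φR_n = 1 × 739.2 = 739 kN.

739 kN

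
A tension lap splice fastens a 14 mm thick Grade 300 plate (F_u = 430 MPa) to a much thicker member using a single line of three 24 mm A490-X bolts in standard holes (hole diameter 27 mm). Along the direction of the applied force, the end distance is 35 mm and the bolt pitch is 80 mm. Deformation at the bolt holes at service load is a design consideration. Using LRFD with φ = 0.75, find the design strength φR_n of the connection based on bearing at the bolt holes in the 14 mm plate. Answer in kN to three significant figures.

637 kN

Per bolt r_n = 1.2 l_c t F_u ≤ 2.4 d t F_u; upper limit = 2.4 × 24 × 14 × 430 / 1000 = 346.8 kN.
Edge bolt: l_c = 35 − 27/2 = 21.5 mm → 1.2 × 21.5 × 14 × 430 / 1000 = 155.3 → r_n = 155.3 kN.
Interior bolts: l_c = 80 − 27 = 53 mm → 1.2 × 53 × 14 × 430 / 1000 = 382.9 → r_n = 346.8 kN.
R_n = 1 × 155.3 + 2 × 346.8 = 848.8 kN.
Design strength φR_n = 0.75 × 848.8 = 637 kN.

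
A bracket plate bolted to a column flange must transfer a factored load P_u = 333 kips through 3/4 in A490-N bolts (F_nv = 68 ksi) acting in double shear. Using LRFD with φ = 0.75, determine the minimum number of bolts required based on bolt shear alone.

A_b = π·0.75²/4 = 0.4418 in².
Per-bolt design strength φR_n = 0.75 × 68 × 0.4418 × 2 = 45.06 kips.
n ≥ 333 / 45.06 = 7.39 → use 8 bolts.

8 bolts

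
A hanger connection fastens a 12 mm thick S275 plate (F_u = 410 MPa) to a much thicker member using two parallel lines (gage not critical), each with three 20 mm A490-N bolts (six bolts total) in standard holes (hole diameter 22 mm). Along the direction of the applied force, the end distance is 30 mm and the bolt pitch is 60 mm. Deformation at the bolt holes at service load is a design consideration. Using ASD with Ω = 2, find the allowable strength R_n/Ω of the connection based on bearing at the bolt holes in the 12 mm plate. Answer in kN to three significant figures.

561 kN

Per bolt r_n = 1.2 l_c t F_u ≤ 2.4 d t F_u; upper limit = 2.4 × 20 × 12 × 410 / 1000 = 236.2 kN.
Edge bolt: l_c = 30 − 22/2 = 19 mm → 1.2 × 19 × 12 × 410 / 1000 = 112.2 → r_n = 112.2 kN.
Interior bolts: l_c = 60 − 22 = 38 mm → 1.2 × 38 × 12 × 410 / 1000 = 224.4 → r_n = 224.4 kN.
R_n = 2 × 112.2 + 4 × 224.4 = 1122 kN.
Allowable strength R_n/Ω = 1122 / 2 = 561 kN.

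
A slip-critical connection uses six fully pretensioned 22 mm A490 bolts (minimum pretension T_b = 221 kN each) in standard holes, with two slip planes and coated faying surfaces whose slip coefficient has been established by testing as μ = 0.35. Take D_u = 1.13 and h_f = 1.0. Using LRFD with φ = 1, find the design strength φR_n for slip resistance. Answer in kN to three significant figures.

1050 kN

R_n = μ · D_u · h_f · T_b · n_s · n_b = 0.35 × 1.13 × 1.0 × 221 × 2 × 6 = 1049 kN.
Design strength φR_n = 1 × 1049 = 1050 kN.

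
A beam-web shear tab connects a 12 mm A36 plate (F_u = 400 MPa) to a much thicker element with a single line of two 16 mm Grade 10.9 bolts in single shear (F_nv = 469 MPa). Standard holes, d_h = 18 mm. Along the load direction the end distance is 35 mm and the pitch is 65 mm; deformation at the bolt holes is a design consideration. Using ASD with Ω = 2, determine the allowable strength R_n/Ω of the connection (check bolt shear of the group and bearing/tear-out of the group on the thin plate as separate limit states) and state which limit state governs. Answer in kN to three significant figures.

94.3 kN (bolt shear governs)

Bolt shear: A_b = π·16²/4 = 201.1 mm²; R_n = 469 × 201.1 × 2 × 1 / 1000 = 188.6 kN → 188.6 / 2 = 94.3 kN.
Bearing (1.2 l_c t F_u ≤ 2.4 d t F_u): upper limit = 2.4·16·12·400 / 1000 = 184.3 kN.
  Edge l_c = 35 − 18/2 = 26 → r_n = 149.8 kN; interior l_c = 65 − 18 = 47 → r_n = 184.3 kN.
  R_n,bearing = 1·149.8 + 1·184.3 = 334.1 kN → 334.1 / 2 = 167 kN.
Bolt shear governs: 94.3 kN.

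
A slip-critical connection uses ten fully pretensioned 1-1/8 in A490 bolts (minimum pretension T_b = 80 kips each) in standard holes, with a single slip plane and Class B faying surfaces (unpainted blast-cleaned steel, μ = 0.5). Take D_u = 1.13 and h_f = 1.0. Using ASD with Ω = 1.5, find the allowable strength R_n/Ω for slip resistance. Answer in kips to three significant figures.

301 kips

R_n = μ · D_u · h_f · T_b · n_s · n_b = 0.5 × 1.13 × 1.0 × 80 × 1 × 10 = 452 kips.
Allowable strength R_n/Ω = 452 / 1.5 = 301 kips.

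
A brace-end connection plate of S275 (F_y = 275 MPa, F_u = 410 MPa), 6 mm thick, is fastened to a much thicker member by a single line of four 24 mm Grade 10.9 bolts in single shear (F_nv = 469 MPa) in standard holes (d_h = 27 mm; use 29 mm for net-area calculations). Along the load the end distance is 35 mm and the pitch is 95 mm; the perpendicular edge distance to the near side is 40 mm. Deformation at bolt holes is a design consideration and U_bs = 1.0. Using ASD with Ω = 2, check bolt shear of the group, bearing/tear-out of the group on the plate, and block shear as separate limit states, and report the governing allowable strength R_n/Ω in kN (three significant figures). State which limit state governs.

Bolt shear: A_b = π·24²/4 = 452.4 mm²; R_n = 469 × 452.4 × 4 × 1 / 1000 = 848.7 kN → 848.7 / 2 = 424 kN.
Bearing: edge l_c = 21.5, r_n = 63.47 kN; interior l_c = 68, r_n = 141.7 kN; R_n = 63.47 + 3·141.7 = 488.6 kN → 244 kN.
Block shear: A_gv = 1920, A_nv = 1311, A_nt = 153 mm²; R_n = min(0.6F_uA_nv, 0.6F_yA_gv) + U_bs·F_u·A_nt = 379.5 kN → 190 kN.
Block shear governs: 190 kN.

190 kN (block shear governs)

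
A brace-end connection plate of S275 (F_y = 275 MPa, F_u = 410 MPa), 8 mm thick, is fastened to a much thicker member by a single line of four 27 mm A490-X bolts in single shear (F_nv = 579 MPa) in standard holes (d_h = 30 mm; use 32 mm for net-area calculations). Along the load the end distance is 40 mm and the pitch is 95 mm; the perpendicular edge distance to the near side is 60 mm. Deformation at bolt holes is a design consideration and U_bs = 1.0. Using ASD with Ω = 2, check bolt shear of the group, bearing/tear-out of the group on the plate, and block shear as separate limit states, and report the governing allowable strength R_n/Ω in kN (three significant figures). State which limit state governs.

Bolt shear: A_b = π·27²/4 = 572.6 mm²; R_n = 579 × 572.6 × 4 × 1 / 1000 = 1326 kN → 1326 / 2 = 663 kN.
Bearing: edge l_c = 25, r_n = 98.4 kN; interior l_c = 65, r_n = 212.5 kN; R_n = 98.4 + 3·212.5 = 736 kN → 368 kN.
Block shear: A_gv = 2600, A_nv = 1704, A_nt = 352 mm²; R_n = min(0.6F_uA_nv, 0.6F_yA_gv) + U_bs·F_u·A_nt = 563.5 kN → 282 kN.
Block shear governs: 282 kN.

282 kN (block shear governs)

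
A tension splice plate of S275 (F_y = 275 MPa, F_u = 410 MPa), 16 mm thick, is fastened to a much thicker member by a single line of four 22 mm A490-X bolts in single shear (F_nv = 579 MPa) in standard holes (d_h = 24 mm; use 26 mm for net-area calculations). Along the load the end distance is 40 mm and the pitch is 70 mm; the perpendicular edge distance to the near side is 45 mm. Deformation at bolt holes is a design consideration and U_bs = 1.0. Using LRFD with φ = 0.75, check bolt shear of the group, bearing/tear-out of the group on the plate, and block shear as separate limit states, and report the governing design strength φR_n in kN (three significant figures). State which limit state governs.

627 kN (block shear governs)

Bolt shear: A_b = π·22²/4 = 380.1 mm²; R_n = 579 × 380.1 × 4 × 1 / 1000 = 880.4 kN → 0.75 × 880.4 = 660 kN.
Bearing: edge l_c = 28, r_n = 220.4 kN; interior l_c = 46, r_n = 346.4 kN; R_n = 220.4 + 3·346.4 = 1260 kN → 945 kN.
Block shear: A_gv = 4000, A_nv = 2544, A_nt = 512 mm²; R_n = min(0.6F_uA_nv, 0.6F_yA_gv) + U_bs·F_u·A_nt = 835.7 kN → 627 kN.
Block shear governs: 627 kN.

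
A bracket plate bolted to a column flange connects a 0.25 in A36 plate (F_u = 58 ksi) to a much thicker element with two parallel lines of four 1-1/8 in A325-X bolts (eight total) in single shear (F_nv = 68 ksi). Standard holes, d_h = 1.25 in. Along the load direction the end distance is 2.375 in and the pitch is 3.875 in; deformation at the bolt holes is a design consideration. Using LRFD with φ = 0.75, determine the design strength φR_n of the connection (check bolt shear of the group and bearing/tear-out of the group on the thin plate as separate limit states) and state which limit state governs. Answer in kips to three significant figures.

Bolt shear: A_b = π·1.125²/4 = 0.994 in²; R_n = 68 × 0.994 × 8 × 1 = 540.7 kips → 0.75 × 540.7 = 406 kips.
Bearing (1.2 l_c t F_u ≤ 2.4 d t F_u): upper limit = 2.4·1.125·0.25·58 = 39.15 kips.
  Edge l_c = 2.375 − 1.25/2 = 1.75 → r_n = 30.45 kips; interior l_c = 3.875 − 1.25 = 2.625 → r_n = 39.15 kips.
  R_n,bearing = 2·30.45 + 6·39.15 = 295.8 kips → 0.75 × 295.8 = 222 kips.
Bearing governs: 222 kips.

222 kips (bearing governs)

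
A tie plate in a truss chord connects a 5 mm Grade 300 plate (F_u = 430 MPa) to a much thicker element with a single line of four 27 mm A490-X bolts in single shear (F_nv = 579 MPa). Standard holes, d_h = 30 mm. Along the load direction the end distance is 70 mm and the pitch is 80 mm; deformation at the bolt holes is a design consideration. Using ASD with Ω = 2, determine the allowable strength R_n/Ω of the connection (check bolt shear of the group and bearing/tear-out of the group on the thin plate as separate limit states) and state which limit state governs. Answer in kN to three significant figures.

Bolt shear: A_b = π·27²/4 = 572.6 mm²; R_n = 579 × 572.6 × 4 × 1 / 1000 = 1326 kN → 1326 / 2 = 663 kN.
Bearing (1.2 l_c t F_u ≤ 2.4 d t F_u): upper limit = 2.4·27·5·430 / 1000 = 139.3 kN.
  Edge l_c = 70 − 30/2 = 55 → r_n = 139.3 kN; interior l_c = 80 − 30 = 50 → r_n = 129 kN.
  R_n,bearing = 1·139.3 + 3·129 = 526.3 kN → 526.3 / 2 = 263 kN.
Bearing governs: 263 kN.

263 kN (bearing governs)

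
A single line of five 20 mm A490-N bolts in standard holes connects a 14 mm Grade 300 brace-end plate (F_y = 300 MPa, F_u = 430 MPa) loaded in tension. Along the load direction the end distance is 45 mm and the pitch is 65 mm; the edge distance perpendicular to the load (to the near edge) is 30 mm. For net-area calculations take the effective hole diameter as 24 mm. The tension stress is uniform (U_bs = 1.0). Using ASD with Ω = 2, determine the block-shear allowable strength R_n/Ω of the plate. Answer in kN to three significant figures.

410 kN

Shear plane L_v = 45 + 4·65 = 305 mm; A_gv = 305 × 14 = 4270 mm².
A_nv = (305 − 4.5·24) × 14 = 2758 mm².
A_nt = (30 − 0.5·24) × 14 = 252 mm².
0.6 F_u A_nv = 711.6 kN; 0.6 F_y A_gv = 768.6 kN → shear rupture governs the shear term.
R_n = 711.6 + 1.0 × 430 × 252 / 1000 = 819.9 kN.
Allowable strength R_n/Ω = 819.9 / 2 = 410 kN.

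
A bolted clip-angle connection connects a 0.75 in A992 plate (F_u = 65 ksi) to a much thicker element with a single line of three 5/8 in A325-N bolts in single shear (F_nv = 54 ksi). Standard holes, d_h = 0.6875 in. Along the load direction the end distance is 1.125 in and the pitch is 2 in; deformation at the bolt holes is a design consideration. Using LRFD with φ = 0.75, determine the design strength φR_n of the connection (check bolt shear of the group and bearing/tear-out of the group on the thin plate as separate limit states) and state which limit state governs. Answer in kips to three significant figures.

37.3 kips (bolt shear governs)

Bolt shear: A_b = π·0.625²/4 = 0.3068 in²; R_n = 54 × 0.3068 × 3 × 1 = 49.7 kips → 0.75 × 49.7 = 37.3 kips.
Bearing (1.2 l_c t F_u ≤ 2.4 d t F_u): upper limit = 2.4·0.625·0.75·65 = 73.12 kips.
  Edge l_c = 1.125 − 0.6875/2 = 0.7812 → r_n = 45.7 kips; interior l_c = 2 − 0.6875 = 1.312 → r_n = 73.12 kips.
  R_n,bearing = 1·45.7 + 2·73.12 = 192 kips → 0.75 × 192 = 144 kips.
Bolt shear governs: 37.3 kips.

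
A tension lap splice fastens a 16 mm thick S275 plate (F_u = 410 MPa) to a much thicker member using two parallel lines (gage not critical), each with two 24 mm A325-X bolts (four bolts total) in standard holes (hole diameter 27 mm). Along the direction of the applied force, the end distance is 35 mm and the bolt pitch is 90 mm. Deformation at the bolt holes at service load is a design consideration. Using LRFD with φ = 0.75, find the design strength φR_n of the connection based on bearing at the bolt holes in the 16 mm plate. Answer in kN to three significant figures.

Per bolt r_n = 1.2 l_c t F_u ≤ 2.4 d t F_u; upper limit = 2.4 × 24 × 16 × 410 / 1000 = 377.9 kN.
Edge bolt: l_c = 35 − 27/2 = 21.5 mm → 1.2 × 21.5 × 16 × 410 / 1000 = 169.2 → r_n = 169.2 kN.
Interior bolts: l_c = 90 − 27 = 63 mm → 1.2 × 63 × 16 × 410 / 1000 = 495.9 → r_n = 377.9 kN.
R_n = 2 × 169.2 + 2 × 377.9 = 1094 kN.
Design strength φR_n = 0.75 × 1094 = 821 kN.

821 kN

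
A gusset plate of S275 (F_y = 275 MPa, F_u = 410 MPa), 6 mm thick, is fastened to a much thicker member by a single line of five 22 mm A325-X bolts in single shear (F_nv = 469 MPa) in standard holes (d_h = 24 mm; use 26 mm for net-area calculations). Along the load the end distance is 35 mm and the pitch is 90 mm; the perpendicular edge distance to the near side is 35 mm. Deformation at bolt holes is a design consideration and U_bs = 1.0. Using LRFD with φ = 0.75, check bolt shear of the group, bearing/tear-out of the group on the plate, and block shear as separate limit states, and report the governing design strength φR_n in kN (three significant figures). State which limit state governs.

Bolt shear: A_b = π·22²/4 = 380.1 mm²; R_n = 469 × 380.1 × 5 × 1 / 1000 = 891.4 kN → 0.75 × 891.4 = 669 kN.
Bearing: edge l_c = 23, r_n = 67.9 kN; interior l_c = 66, r_n = 129.9 kN; R_n = 67.9 + 4·129.9 = 587.4 kN → 441 kN.
Block shear: A_gv = 2370, A_nv = 1668, A_nt = 132 mm²; R_n = min(0.6F_uA_nv, 0.6F_yA_gv) + U_bs·F_u·A_nt = 445.2 kN → 334 kN.
Block shear governs: 334 kN.

334 kN (block shear governs)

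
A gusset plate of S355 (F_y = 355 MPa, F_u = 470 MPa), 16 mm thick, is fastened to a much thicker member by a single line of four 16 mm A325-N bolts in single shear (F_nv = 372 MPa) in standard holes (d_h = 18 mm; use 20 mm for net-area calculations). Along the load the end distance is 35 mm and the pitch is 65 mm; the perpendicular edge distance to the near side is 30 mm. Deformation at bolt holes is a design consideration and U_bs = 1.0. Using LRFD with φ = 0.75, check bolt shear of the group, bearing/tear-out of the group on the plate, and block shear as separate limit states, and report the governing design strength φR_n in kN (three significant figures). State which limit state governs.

224 kN (bolt shear governs)

Bolt shear: A_b = π·16²/4 = 201.1 mm²; R_n = 372 × 201.1 × 4 × 1 / 1000 = 299.2 kN → 0.75 × 299.2 = 224 kN.
Bearing: edge l_c = 26, r_n = 234.6 kN; interior l_c = 47, r_n = 288.8 kN; R_n = 234.6 + 3·288.8 = 1101 kN → 826 kN.
Block shear: A_gv = 3680, A_nv = 2560, A_nt = 320 mm²; R_n = min(0.6F_uA_nv, 0.6F_yA_gv) + U_bs·F_u·A_nt = 872.3 kN → 654 kN.
Bolt shear governs: 224 kN.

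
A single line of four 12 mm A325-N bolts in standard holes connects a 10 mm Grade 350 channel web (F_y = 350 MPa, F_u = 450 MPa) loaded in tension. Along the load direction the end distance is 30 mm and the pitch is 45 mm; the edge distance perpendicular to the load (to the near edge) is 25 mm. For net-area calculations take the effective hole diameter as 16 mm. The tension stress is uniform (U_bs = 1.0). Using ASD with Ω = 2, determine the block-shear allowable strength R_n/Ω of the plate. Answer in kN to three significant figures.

Shear plane L_v = 30 + 3·45 = 165 mm; A_gv = 165 × 10 = 1650 mm².
A_nv = (165 − 3.5·16) × 10 = 1090 mm².
A_nt = (25 − 0.5·16) × 10 = 170 mm².
0.6 F_u A_nv = 294.3 kN; 0.6 F_y A_gv = 346.5 kN → shear rupture governs the shear term.
R_n = 294.3 + 1.0 × 450 × 170 / 1000 = 370.8 kN.
Allowable strength R_n/Ω = 370.8 / 2 = 185 kN.

185 kN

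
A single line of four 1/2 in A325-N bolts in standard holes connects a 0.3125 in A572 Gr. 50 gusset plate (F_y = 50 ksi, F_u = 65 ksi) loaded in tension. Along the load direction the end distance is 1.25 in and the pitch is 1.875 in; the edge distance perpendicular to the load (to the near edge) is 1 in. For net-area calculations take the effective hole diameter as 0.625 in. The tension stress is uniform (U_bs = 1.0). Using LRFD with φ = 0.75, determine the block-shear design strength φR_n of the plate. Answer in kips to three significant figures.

53.3 kips

Shear plane L_v = 1.25 + 3·1.875 = 6.875 in; A_gv = 6.875 × 0.3125 = 2.148 in².
A_nv = (6.875 − 3.5·0.625) × 0.3125 = 1.465 in².
A_nt = (1 − 0.5·0.625) × 0.3125 = 0.2148 in².
0.6 F_u A_nv = 57.13 kips; 0.6 F_y A_gv = 64.45 kips → shear rupture governs the shear term.
R_n = 57.13 + 1.0 × 65 × 0.2148 = 71.09 kips.
Design strength φR_n = 0.75 × 71.09 = 53.3 kips.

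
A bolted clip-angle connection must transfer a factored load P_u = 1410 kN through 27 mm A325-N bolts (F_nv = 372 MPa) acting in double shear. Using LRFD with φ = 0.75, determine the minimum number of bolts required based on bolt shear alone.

A_b = π·27²/4 = 572.6 mm².
Per-bolt design strength φR_n = 0.75 × 372 × 572.6 × 2 / 1000 = 319.5 kN.
n ≥ 1410 / 319.5 = 4.413 → use 5 bolts.

5 bolts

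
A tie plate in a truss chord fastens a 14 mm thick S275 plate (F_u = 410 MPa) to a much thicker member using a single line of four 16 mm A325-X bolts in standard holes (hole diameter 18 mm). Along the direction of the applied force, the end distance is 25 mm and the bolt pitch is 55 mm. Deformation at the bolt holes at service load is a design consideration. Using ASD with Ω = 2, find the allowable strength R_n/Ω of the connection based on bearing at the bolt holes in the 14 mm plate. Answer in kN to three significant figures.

386 kN

Per bolt r_n = 1.2 l_c t F_u ≤ 2.4 d t F_u; upper limit = 2.4 × 16 × 14 × 410 / 1000 = 220.4 kN.
Edge bolt: l_c = 25 − 18/2 = 16 mm → 1.2 × 16 × 14 × 410 / 1000 = 110.2 → r_n = 110.2 kN.
Interior bolts: l_c = 55 − 18 = 37 mm → 1.2 × 37 × 14 × 410 / 1000 = 254.9 → r_n = 220.4 kN.
R_n = 1 × 110.2 + 3 × 220.4 = 771.5 kN.
Allowable strength R_n/Ω = 771.5 / 2 = 386 kN.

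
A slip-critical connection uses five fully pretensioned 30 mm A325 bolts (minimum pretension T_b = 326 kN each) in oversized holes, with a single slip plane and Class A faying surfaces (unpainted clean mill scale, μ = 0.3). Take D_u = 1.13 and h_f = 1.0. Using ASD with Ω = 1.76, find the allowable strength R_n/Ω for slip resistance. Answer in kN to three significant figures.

314 kN

R_n = μ · D_u · h_f · T_b · n_s · n_b = 0.3 × 1.13 × 1.0 × 326 × 1 × 5 = 552.6 kN.
Allowable strength R_n/Ω = 552.6 / 1.76 = 314 kN.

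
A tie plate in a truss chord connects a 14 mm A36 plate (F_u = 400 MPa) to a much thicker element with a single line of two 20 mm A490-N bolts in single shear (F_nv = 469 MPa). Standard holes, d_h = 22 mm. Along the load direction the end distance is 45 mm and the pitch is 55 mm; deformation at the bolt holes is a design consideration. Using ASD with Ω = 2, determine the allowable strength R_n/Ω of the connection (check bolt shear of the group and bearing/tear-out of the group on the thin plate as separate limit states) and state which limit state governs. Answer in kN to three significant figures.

147 kN (bolt shear governs)

Bolt shear: A_b = π·20²/4 = 314.2 mm²; R_n = 469 × 314.2 × 2 × 1 / 1000 = 294.7 kN → 294.7 / 2 = 147 kN.
Bearing (1.2 l_c t F_u ≤ 2.4 d t F_u): upper limit = 2.4·20·14·400 / 1000 = 268.8 kN.
  Edge l_c = 45 − 22/2 = 34 → r_n = 228.5 kN; interior l_c = 55 − 22 = 33 → r_n = 221.8 kN.
  R_n,bearing = 1·228.5 + 1·221.8 = 450.2 kN → 450.2 / 2 = 225 kN.
Bolt shear governs: 147 kN.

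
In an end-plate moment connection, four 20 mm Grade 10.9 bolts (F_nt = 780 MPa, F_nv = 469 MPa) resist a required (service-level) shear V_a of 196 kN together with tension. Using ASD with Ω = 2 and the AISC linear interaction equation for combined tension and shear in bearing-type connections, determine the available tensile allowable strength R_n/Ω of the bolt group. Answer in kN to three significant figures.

311 kN

A_b = π·20²/4 = 314.2 mm²; f_rv = 196 × 1000 / (4 × 314.2) = 156 MPa.
F'_nt = 1.3 F_nt − (Ω F_nt / F_nv) f_rv = 1.3·780 − (2·780/469)·156 = 495.2 MPa, capped at F_nt → F'_nt = 495.2 MPa.
R_n = F'_nt · A_b · n = 495.2 × 314.2 × 4 / 1000 = 622.3 kN.
Allowable strength R_n/Ω = 622.3 / 2 = 311 kN.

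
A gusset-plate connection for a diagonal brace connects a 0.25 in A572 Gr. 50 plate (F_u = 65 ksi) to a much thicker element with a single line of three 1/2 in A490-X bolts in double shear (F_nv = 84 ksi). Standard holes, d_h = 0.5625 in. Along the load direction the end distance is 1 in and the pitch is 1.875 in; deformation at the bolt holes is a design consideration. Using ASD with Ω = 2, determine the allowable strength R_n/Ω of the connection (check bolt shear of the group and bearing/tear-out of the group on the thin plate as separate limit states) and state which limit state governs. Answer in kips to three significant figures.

26.5 kips (bearing governs)

Bolt shear: A_b = π·0.5²/4 = 0.1963 in²; R_n = 84 × 0.1963 × 3 × 2 = 98.96 kips → 98.96 / 2 = 49.5 kips.
Bearing (1.2 l_c t F_u ≤ 2.4 d t F_u): upper limit = 2.4·0.5·0.25·65 = 19.5 kips.
  Edge l_c = 1 − 0.5625/2 = 0.7188 → r_n = 14.02 kips; interior l_c = 1.875 − 0.5625 = 1.312 → r_n = 19.5 kips.
  R_n,bearing = 1·14.02 + 2·19.5 = 53.02 kips → 53.02 / 2 = 26.5 kips.
Bearing governs: 26.5 kips.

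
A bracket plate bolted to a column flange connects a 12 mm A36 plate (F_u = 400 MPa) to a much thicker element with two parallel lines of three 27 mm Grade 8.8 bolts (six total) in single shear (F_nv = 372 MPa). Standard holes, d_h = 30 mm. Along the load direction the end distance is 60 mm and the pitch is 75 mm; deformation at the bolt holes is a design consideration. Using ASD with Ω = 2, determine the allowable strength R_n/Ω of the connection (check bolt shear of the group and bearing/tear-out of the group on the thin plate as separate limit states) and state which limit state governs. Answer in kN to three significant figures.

Bolt shear: A_b = π·27²/4 = 572.6 mm²; R_n = 372 × 572.6 × 6 × 1 / 1000 = 1278 kN → 1278 / 2 = 639 kN.
Bearing (1.2 l_c t F_u ≤ 2.4 d t F_u): upper limit = 2.4·27·12·400 / 1000 = 311 kN.
  Edge l_c = 60 − 30/2 = 45 → r_n = 259.2 kN; interior l_c = 75 − 30 = 45 → r_n = 259.2 kN.
  R_n,bearing = 2·259.2 + 4·259.2 = 1555 kN → 1555 / 2 = 778 kN.
Bolt shear governs: 639 kN.

639 kN (bolt shear governs)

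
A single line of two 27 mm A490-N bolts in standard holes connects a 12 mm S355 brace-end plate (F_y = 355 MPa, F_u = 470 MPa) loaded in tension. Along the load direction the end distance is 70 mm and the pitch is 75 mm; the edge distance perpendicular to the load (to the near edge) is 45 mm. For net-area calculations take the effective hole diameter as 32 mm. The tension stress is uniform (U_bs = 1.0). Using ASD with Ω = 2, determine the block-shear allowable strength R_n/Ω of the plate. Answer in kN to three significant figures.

Shear plane L_v = 70 + 1·75 = 145 mm; A_gv = 145 × 12 = 1740 mm².
A_nv = (145 − 1.5·32) × 12 = 1164 mm².
A_nt = (45 − 0.5·32) × 12 = 348 mm².
0.6 F_u A_nv = 328.2 kN; 0.6 F_y A_gv = 370.6 kN → shear rupture governs the shear term.
R_n = 328.2 + 1.0 × 470 × 348 / 1000 = 491.8 kN.
Allowable strength R_n/Ω = 491.8 / 2 = 246 kN.

246 kN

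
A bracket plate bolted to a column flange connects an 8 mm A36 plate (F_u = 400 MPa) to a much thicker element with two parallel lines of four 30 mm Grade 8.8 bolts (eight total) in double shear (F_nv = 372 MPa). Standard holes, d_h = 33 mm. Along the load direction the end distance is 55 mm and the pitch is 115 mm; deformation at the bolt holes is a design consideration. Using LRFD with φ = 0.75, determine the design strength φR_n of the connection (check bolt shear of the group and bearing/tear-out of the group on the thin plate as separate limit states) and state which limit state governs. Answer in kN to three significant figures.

1260 kN (bearing governs)

Bolt shear: A_b = π·30²/4 = 706.9 mm²; R_n = 372 × 706.9 × 8 × 2 / 1000 = 4207 kN → 0.75 × 4207 = 3160 kN.
Bearing (1.2 l_c t F_u ≤ 2.4 d t F_u): upper limit = 2.4·30·8·400 / 1000 = 230.4 kN.
  Edge l_c = 55 − 33/2 = 38.5 → r_n = 147.8 kN; interior l_c = 115 − 33 = 82 → r_n = 230.4 kN.
  R_n,bearing = 2·147.8 + 6·230.4 = 1678 kN → 0.75 × 1678 = 1260 kN.
Bearing governs: 1260 kN.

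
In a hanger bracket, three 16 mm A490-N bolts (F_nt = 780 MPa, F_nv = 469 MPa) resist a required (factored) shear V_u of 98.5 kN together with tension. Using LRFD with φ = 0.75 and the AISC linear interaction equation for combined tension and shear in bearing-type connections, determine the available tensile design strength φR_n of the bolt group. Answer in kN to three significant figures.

295 kN

A_b = π·16²/4 = 201.1 mm²; f_rv = 98.5 × 1000 / (3 × 201.1) = 163.3 MPa.
F'_nt = 1.3 F_nt − (F_nt / φF_nv) f_rv = 1.3·780 − (780/(0.75·469))·163.3 = 651.9 MPa, capped at F_nt → F'_nt = 651.9 MPa.
R_n = F'_nt · A_b · n = 651.9 × 201.1 × 3 / 1000 = 393.2 kN.
Design strength φR_n = 0.75 × 393.2 = 295 kN.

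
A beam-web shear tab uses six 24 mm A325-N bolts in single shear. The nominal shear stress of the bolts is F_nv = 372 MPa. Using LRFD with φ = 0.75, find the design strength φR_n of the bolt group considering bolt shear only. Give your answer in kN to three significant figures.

757 kN

A_b = π × 24² / 4 = 452.4 mm².
R_n = F_nv · A_b · n · n_s = 372 × 452.4 × 6 × 1 / 1000 = 1010 kN.
Design strength φR_n = 0.75 × 1010 = 757 kN.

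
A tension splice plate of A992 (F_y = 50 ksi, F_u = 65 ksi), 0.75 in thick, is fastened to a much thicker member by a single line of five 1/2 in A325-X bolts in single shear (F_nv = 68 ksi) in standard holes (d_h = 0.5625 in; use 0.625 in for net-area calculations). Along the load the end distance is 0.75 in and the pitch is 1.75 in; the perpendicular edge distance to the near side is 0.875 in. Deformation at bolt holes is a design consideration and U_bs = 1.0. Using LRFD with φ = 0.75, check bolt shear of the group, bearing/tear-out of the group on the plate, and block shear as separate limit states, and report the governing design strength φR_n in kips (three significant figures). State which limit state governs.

50.1 kips (bolt shear governs)

Bolt shear: A_b = π·0.5²/4 = 0.1963 in²; R_n = 68 × 0.1963 × 5 × 1 = 66.76 kips → 0.75 × 66.76 = 50.1 kips.
Bearing: edge l_c = 0.4688, r_n = 27.42 kips; interior l_c = 1.188, r_n = 58.5 kips; R_n = 27.42 + 4·58.5 = 261.4 kips → 196 kips.
Block shear: A_gv = 5.812, A_nv = 3.703, A_nt = 0.4219 in²; R_n = min(0.6F_uA_nv, 0.6F_yA_gv) + U_bs·F_u·A_nt = 171.8 kips → 129 kips.
Bolt shear governs: 50.1 kips.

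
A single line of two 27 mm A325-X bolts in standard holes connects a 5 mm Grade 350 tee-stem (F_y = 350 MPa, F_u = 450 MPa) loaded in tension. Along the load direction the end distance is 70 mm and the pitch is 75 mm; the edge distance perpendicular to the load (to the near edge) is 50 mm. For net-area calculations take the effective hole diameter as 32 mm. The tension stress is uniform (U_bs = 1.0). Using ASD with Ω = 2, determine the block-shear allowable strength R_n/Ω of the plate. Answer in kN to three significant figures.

Shear plane L_v = 70 + 1·75 = 145 mm; A_gv = 145 × 5 = 725 mm².
A_nv = (145 − 1.5·32) × 5 = 485 mm².
A_nt = (50 − 0.5·32) × 5 = 170 mm².
0.6 F_u A_nv = 130.9 kN; 0.6 F_y A_gv = 152.2 kN → shear rupture governs the shear term.
R_n = 130.9 + 1.0 × 450 × 170 / 1000 = 207.4 kN.
Allowable strength R_n/Ω = 207.4 / 2 = 104 kN.

104 kN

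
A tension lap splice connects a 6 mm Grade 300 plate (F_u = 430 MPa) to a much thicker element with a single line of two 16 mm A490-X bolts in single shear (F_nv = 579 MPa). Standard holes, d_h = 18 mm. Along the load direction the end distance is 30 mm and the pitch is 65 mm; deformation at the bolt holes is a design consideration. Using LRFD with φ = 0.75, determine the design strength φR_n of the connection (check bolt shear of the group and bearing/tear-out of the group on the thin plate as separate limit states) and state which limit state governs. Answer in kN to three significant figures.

123 kN (bearing governs)

Bolt shear: A_b = π·16²/4 = 201.1 mm²; R_n = 579 × 201.1 × 2 × 1 / 1000 = 232.8 kN → 0.75 × 232.8 = 175 kN.
Bearing (1.2 l_c t F_u ≤ 2.4 d t F_u): upper limit = 2.4·16·6·430 / 1000 = 99.07 kN.
  Edge l_c = 30 − 18/2 = 21 → r_n = 65.02 kN; interior l_c = 65 − 18 = 47 → r_n = 99.07 kN.
  R_n,bearing = 1·65.02 + 1·99.07 = 164.1 kN → 0.75 × 164.1 = 123 kN.
Bearing governs: 123 kN.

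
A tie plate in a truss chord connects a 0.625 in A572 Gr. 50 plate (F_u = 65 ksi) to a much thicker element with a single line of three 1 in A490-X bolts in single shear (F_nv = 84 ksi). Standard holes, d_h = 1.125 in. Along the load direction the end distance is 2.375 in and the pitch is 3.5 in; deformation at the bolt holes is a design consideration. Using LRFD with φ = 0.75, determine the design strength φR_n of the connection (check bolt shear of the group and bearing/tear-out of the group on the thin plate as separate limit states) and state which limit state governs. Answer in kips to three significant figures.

148 kips (bolt shear governs)

Bolt shear: A_b = π·1²/4 = 0.7854 in²; R_n = 84 × 0.7854 × 3 × 1 = 197.9 kips → 0.75 × 197.9 = 148 kips.
Bearing (1.2 l_c t F_u ≤ 2.4 d t F_u): upper limit = 2.4·1·0.625·65 = 97.5 kips.
  Edge l_c = 2.375 − 1.125/2 = 1.812 → r_n = 88.36 kips; interior l_c = 3.5 − 1.125 = 2.375 → r_n = 97.5 kips.
  R_n,bearing = 1·88.36 + 2·97.5 = 283.4 kips → 0.75 × 283.4 = 213 kips.
Bolt shear governs: 148 kips.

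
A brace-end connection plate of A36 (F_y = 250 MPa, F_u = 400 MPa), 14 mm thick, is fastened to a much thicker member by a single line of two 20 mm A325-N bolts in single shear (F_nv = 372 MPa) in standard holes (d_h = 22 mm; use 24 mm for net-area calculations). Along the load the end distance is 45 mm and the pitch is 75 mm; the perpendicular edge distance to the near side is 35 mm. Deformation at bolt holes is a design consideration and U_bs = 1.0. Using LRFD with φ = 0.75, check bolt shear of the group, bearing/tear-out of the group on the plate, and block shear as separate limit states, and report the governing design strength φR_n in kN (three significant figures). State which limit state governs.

Bolt shear: A_b = π·20²/4 = 314.2 mm²; R_n = 372 × 314.2 × 2 × 1 / 1000 = 233.7 kN → 0.75 × 233.7 = 175 kN.
Bearing: edge l_c = 34, r_n = 228.5 kN; interior l_c = 53, r_n = 268.8 kN; R_n = 228.5 + 1·268.8 = 497.3 kN → 373 kN.
Block shear: A_gv = 1680, A_nv = 1176, A_nt = 322 mm²; R_n = min(0.6F_uA_nv, 0.6F_yA_gv) + U_bs·F_u·A_nt = 380.8 kN → 286 kN.
Bolt shear governs: 175 kN.

175 kN (bolt shear governs)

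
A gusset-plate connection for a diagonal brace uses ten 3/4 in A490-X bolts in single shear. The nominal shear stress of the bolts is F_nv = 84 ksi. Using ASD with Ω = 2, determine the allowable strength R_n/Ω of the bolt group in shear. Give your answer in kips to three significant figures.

A_b = π × 0.75² / 4 = 0.4418 in².
R_n = F_nv · A_b · n · n_s = 84 × 0.4418 × 10 × 1 = 371.1 kips.
Allowable strength R_n/Ω = 371.1 / 2 = 186 kips.

186 kips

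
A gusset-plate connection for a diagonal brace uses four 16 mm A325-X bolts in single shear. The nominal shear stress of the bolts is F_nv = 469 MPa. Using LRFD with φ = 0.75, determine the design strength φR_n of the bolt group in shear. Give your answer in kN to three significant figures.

A_b = π × 16² / 4 = 201.1 mm².
R_n = F_nv · A_b · n · n_s = 469 × 201.1 × 4 × 1 / 1000 = 377.2 kN.
Design strength φR_n = 0.75 × 377.2 = 283 kN.

283 kN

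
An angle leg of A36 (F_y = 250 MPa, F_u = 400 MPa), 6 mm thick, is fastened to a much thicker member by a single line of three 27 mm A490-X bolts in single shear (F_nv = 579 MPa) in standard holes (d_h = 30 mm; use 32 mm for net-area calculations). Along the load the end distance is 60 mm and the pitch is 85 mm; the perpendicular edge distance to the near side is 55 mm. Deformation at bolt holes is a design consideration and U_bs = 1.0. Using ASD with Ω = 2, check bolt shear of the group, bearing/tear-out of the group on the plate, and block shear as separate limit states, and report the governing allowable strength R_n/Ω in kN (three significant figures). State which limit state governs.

Bolt shear: A_b = π·27²/4 = 572.6 mm²; R_n = 579 × 572.6 × 3 × 1 / 1000 = 994.5 kN → 994.5 / 2 = 497 kN.
Bearing: edge l_c = 45, r_n = 129.6 kN; interior l_c = 55, r_n = 155.5 kN; R_n = 129.6 + 2·155.5 = 440.6 kN → 220 kN.
Block shear: A_gv = 1380, A_nv = 900, A_nt = 234 mm²; R_n = min(0.6F_uA_nv, 0.6F_yA_gv) + U_bs·F_u·A_nt = 300.6 kN → 150 kN.
Block shear governs: 150 kN.

150 kN (block shear governs)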